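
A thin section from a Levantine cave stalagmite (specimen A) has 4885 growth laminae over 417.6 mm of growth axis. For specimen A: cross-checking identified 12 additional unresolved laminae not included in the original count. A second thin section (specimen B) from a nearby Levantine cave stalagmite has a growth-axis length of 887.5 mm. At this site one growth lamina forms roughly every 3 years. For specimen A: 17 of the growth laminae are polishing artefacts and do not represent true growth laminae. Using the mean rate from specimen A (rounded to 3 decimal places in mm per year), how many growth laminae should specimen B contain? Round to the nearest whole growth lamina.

Specimen A: correcting the raw count gives 4885 − 17 + 12 = 4880 true growth laminae.
Specimen A: at 3 years per growth lamina, 4880 × 3 = 14640 years.
A: Extension rate ≈ 417.6 / 14640 = 0.029 mm per year.
For B, 887.5 / 0.029 = 30603.45 years; at 3 years per growth lamina that is 30603.45 / 3 ≈ 10201 growth laminae.

10201 growth laminae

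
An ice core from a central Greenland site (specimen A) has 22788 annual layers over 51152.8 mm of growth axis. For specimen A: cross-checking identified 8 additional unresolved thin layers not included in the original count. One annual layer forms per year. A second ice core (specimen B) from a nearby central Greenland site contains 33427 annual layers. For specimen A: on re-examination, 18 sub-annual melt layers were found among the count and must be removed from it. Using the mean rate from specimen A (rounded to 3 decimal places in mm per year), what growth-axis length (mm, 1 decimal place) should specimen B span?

75077.0 mm

Specimen A: correcting the raw count gives 22788 − 18 + 8 = 22778 true annual layers.
A: Mean rate = 51152.8 mm / 22778 years ≈ 2.246 mm/year.
B's length ≈ 2.246 × 33427 = 75077.0 mm.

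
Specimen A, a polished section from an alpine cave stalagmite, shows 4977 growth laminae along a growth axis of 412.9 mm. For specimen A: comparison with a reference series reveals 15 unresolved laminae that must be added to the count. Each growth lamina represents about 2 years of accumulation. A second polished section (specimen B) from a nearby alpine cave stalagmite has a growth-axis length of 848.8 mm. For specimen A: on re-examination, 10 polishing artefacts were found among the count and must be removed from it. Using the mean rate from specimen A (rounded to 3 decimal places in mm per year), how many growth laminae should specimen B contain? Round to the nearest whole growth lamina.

Specimen A: adjusted count: 4977 − 10 + 15 = 4982 growth laminae.
Specimen A: multiplying by 2 years per growth lamina: 4982 × 2 = 9964 years.
A: Mean rate = 412.9 mm / 9964 years ≈ 0.041 mm per year.
For B, 848.8 / 0.041 = 20702.44 years; at 2 years per growth lamina that is 20702.44 / 2 ≈ 10351 growth laminae.

10351 growth laminae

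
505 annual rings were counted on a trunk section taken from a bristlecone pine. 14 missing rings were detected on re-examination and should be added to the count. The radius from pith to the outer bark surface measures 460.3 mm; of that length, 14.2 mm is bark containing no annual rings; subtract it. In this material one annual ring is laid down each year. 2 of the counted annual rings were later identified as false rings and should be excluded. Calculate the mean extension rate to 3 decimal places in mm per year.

Adjusted count: 505 − 2 + 14 = 517 annual rings.
Net length = 460.3 − 14.2 = 446.1 mm.
Mean rate = 446.1 mm / 517 years ≈ 0.863 mm per year.

0.863 mm per year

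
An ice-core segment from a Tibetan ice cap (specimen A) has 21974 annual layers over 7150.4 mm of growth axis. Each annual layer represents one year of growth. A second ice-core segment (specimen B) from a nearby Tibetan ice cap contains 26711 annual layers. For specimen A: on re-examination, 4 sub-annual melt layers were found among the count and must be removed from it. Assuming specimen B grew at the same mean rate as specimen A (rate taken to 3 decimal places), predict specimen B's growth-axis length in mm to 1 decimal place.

Specimen A: true annual layer count = 21974 − 4 = 21970.
A: 7150.4 mm over 21970 years gives 7150.4 / 21970 ≈ 0.325 mm/year.
For B, 0.325 mm/year × 26711 years = 8681.1 mm.

8681.1 mm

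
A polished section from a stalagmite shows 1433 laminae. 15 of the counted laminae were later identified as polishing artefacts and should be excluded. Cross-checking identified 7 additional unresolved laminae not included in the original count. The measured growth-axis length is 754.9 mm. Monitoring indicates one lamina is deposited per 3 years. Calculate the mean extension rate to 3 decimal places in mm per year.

Correcting the raw count gives 1433 − 15 + 7 = 1425 true laminae.
At 3 years per lamina, 1425 × 3 = 4275 years.
Mean rate = 754.9 mm / 4275 years ≈ 0.177 mm per year.

0.177 mm per year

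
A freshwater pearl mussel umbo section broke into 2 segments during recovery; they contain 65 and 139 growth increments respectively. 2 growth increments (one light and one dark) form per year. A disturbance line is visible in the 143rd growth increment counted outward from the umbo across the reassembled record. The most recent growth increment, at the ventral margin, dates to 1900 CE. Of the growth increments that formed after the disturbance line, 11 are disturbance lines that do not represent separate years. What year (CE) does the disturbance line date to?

1875 CE

Total growth increments = 65 + 139 = 204.
204 − 143 = 61 growth increments lie beyond the disturbance line toward the ventral margin.
Removing the 11 false growth increments leaves 61 − 11 = 50 true growth increments beyond the disturbance line.
With 2 growth increments per year, 50 / 2 = 25 years.
1900 − 25 = 1875 CE.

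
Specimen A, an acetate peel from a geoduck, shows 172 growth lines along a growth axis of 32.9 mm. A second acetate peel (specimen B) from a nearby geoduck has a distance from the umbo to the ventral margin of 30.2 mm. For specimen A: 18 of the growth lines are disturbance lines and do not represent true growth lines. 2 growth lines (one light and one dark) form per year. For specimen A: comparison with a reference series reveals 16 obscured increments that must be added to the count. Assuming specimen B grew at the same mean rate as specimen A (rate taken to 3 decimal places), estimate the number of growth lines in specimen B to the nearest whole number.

Specimen A: true growth line count = 172 − 18 + 16 = 170.
Specimen A: dividing by 2 growth lines per year: 170 / 2 = 85 years.
A: 32.9 mm over 85 years gives 32.9 / 85 ≈ 0.387 mm/yr.
For B, 30.2 / 0.387 = 78.04 years; at 2 growth lines per year that is 78.04 × 2 ≈ 156 growth lines.

156 growth lines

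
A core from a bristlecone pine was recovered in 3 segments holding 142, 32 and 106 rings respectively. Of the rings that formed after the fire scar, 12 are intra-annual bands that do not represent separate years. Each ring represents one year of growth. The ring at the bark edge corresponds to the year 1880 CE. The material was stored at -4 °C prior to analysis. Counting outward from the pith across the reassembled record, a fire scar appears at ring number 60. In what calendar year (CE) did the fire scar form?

1672 CE

Total rings = 142 + 32 + 106 = 280.
280 − 60 = 220 rings lie beyond the fire scar toward the bark edge.
Excluding 12 false rings: 220 − 12 = 208.
1880 − 208 = 1672 CE.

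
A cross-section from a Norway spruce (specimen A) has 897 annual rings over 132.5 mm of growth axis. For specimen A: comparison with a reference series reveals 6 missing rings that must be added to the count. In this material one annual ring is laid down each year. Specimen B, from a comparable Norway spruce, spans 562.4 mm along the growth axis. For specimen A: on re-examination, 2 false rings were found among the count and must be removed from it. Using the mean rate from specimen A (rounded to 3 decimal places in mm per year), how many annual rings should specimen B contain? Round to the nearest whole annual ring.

3826 annual rings

Specimen A: adjusted count: 897 − 2 + 6 = 901 annual rings.
A: Extension rate ≈ 132.5 / 901 = 0.147 mm/yr.
For B, 562.4 / 0.147 = 3825.85 years ≈ 3826 annual rings.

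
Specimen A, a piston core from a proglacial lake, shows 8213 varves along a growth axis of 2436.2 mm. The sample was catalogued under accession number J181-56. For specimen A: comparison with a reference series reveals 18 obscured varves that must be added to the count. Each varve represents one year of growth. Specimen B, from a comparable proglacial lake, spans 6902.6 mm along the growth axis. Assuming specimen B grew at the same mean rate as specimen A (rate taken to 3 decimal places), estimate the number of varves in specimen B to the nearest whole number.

Specimen A: true varve count = 8213 + 18 = 8231.
A: Extension rate ≈ 2436.2 / 8231 = 0.296 mm per year.
For B, 6902.6 / 0.296 = 23319.59 years ≈ 23320 varves.

23320 varves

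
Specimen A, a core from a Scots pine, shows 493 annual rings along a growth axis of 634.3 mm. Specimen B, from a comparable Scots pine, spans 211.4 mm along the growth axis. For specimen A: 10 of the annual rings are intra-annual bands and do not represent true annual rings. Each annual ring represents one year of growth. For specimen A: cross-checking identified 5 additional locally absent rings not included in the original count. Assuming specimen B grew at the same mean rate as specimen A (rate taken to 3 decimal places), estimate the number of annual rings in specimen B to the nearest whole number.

163 annual rings

Specimen A: adjusted count: 493 − 10 + 5 = 488 annual rings.
A: 634.3 mm over 488 years gives 634.3 / 488 ≈ 1.300 mm/yr.
B spans 211.4 / 1.300 = 162.62 years ≈ 163 annual rings.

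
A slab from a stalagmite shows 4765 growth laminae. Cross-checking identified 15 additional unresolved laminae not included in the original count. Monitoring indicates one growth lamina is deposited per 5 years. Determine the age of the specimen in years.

23900 years

Adjusted count: 4765 + 15 = 4780 growth laminae.
Multiplying by 5 years per growth lamina: 4780 × 5 = 23900 years.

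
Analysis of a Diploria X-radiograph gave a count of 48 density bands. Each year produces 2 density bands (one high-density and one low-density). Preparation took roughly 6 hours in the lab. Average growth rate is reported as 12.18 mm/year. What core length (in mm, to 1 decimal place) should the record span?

Dividing by 2 density bands per year: 48 / 2 = 24 years.
24 years at 12.18 mm/year gives 12.18 × 24 = 292.3 mm.

292.3 mm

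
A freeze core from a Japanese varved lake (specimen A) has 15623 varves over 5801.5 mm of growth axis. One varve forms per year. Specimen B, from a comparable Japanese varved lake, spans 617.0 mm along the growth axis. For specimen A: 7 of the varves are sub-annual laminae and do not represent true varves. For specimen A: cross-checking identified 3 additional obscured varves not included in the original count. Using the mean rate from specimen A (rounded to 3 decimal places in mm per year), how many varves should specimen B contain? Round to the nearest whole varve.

1663 varves

Specimen A: adjusted count: 15623 − 7 + 3 = 15619 varves.
A: 5801.5 mm over 15619 years gives 5801.5 / 15619 ≈ 0.371 mm/year.
B spans 617.0 / 0.371 = 1663.07 years ≈ 1663 varves.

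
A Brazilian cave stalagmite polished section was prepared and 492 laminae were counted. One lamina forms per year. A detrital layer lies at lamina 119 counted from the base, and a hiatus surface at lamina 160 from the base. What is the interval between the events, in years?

160 − 119 = 41 laminae lie between the two events.
One lamina per year makes the interval 41 years.

41 years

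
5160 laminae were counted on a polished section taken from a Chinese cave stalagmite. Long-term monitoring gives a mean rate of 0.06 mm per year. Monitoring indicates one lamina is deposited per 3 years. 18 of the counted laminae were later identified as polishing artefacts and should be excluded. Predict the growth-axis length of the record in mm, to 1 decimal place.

925.6 mm

True lamina count = 5160 − 18 = 5142.
5142 laminae at 3 years each span 5142 × 3 = 15426 years.
Length ≈ 0.06 × 15426 = 925.6 mm.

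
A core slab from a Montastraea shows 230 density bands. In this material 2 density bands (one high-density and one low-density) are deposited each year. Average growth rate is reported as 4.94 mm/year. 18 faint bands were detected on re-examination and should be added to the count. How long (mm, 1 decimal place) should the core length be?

Adjusted count: 230 + 18 = 248 density bands.
248 density bands at 2 per year is 248 / 2 = 124 years.
Length ≈ 4.94 × 124 = 612.6 mm.

612.6 mm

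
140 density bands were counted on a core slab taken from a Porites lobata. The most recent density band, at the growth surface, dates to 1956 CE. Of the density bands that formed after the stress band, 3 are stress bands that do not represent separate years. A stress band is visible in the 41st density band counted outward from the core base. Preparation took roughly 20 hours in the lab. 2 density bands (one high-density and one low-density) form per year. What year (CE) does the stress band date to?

1908 CE

The stress band sits at density band 41 from the core base, so 140 − 41 = 99 density bands formed after it.
Excluding 3 false density bands: 99 − 3 = 96.
With 2 density bands per year, 96 / 2 = 48 years.
1956 − 48 = 1908 CE.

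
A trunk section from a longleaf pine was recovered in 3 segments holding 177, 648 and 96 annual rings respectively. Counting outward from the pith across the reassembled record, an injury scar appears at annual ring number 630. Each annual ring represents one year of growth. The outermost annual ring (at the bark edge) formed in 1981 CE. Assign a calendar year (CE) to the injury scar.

1690 CE

Total annual rings = 177 + 648 + 96 = 921.
Between annual ring 630 and the bark edge there are 921 − 630 = 291 annual rings.
The annual ring at the bark edge is 1981 CE, so the injury scar dates to 1981 − 291 = 1690 CE.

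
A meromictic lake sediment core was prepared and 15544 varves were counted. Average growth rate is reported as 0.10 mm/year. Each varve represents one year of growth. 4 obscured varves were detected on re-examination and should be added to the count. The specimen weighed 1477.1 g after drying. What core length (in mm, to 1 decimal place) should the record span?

1554.8 mm

After corrections the count is 15544 + 4 = 15548 varves.
Length ≈ 0.10 × 15548 = 1554.8 mm.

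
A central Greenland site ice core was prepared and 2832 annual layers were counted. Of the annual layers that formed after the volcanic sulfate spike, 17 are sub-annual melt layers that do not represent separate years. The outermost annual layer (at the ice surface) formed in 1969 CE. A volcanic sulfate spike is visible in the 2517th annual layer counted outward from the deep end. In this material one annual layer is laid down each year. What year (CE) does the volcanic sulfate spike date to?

1671 CE

2832 − 2517 = 315 annual layers lie beyond the volcanic sulfate spike toward the ice surface.
Excluding 17 false annual layers: 315 − 17 = 298.
Counting back 298 years from 1969 CE places the volcanic sulfate spike in 1969 − 298 = 1671 CE.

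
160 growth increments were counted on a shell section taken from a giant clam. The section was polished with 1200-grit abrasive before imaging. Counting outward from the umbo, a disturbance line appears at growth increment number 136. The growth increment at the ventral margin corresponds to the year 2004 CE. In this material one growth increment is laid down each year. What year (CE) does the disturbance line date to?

1980 CE

Between growth increment 136 and the ventral margin there are 160 − 136 = 24 growth increments.
Counting back 24 years from 2004 CE places the disturbance line in 2004 − 24 = 1980 CE.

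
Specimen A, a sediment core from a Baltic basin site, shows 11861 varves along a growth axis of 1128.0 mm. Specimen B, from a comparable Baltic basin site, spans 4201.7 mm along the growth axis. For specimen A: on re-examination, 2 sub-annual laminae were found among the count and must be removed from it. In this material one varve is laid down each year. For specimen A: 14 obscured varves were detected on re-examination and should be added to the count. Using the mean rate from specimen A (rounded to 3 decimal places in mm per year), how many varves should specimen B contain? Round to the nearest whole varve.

Specimen A: correcting the raw count gives 11861 − 2 + 14 = 11873 true varves.
A: Extension rate ≈ 1128.0 / 11873 = 0.095 mm/yr.
Specimen B: 4201.7 mm / 0.095 mm per year = 44228.42 years ≈ 44228 varves.

44228 varves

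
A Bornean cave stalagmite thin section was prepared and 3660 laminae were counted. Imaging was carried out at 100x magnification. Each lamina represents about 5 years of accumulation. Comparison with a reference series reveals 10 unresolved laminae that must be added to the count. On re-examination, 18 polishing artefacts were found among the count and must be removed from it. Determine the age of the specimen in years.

18260 yr

After corrections the count is 3660 − 18 + 10 = 3652 laminae.
At 5 years per lamina, 3652 × 5 = 18260 years.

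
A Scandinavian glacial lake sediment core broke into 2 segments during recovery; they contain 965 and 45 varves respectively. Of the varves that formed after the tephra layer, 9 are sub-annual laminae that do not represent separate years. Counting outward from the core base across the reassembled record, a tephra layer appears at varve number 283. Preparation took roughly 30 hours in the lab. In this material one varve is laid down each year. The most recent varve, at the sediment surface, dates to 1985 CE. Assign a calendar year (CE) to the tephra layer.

1267 CE

Total varves = 965 + 45 = 1010.
The tephra layer sits at varve 283 from the core base, so 1010 − 283 = 727 varves formed after it.
Removing the 9 false varves leaves 727 − 9 = 718 true varves beyond the tephra layer.
1985 − 718 = 1267 CE.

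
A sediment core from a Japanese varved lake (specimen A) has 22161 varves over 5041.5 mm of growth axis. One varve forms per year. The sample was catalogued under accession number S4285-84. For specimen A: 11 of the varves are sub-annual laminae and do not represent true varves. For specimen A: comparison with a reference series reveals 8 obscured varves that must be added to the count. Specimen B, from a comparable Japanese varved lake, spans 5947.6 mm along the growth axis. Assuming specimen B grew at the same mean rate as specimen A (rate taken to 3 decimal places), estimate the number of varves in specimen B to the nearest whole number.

Specimen A: adjusted count: 22161 − 11 + 8 = 22158 varves.
A: Extension rate ≈ 5041.5 / 22158 = 0.228 mm/year.
For B, 5947.6 / 0.228 = 26085.96 years ≈ 26086 varves.

26086 varves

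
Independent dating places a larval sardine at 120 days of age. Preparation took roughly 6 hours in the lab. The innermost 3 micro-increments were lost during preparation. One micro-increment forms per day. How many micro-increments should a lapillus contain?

117 micro-increments

Expected micro-increments over 120 days: 120.
Subtracting the 3 micro-increments not captured gives 120 − 3 = 117 micro-increments in the record.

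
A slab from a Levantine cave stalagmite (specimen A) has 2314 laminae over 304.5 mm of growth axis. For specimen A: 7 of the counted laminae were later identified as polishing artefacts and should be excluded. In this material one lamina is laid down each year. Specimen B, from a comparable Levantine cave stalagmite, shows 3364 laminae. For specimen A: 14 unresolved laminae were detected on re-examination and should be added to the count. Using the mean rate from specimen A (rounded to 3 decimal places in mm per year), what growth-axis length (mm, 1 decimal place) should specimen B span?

440.7 mm

Specimen A: adjusted count: 2314 − 7 + 14 = 2321 laminae.
A: 304.5 mm over 2321 years gives 304.5 / 2321 ≈ 0.131 mm per year.
B's length ≈ 0.131 × 3364 = 440.7 mm.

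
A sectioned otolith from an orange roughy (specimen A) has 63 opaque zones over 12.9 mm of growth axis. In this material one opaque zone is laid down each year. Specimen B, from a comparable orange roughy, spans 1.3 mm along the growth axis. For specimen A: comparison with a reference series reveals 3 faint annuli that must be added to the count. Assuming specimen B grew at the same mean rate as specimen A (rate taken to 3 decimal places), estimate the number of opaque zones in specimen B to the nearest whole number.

Specimen A: adjusted count: 63 + 3 = 66 opaque zones.
A: 12.9 mm over 66 years gives 12.9 / 66 ≈ 0.195 mm per year.
B spans 1.3 / 0.195 = 6.67 years ≈ 7 opaque zones.

7 opaque zones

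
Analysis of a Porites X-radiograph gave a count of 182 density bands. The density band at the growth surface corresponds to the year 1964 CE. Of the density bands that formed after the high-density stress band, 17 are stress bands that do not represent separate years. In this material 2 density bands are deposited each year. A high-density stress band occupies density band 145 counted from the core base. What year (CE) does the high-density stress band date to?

The high-density stress band sits at density band 145 from the core base, so 182 − 145 = 37 density bands formed after it.
Excluding 17 false density bands: 37 − 17 = 20.
With 2 density bands per year, 20 / 2 = 10 years.
The density band at the growth surface is 1964 CE, so the high-density stress band dates to 1964 − 10 = 1954 CE.

1954 CE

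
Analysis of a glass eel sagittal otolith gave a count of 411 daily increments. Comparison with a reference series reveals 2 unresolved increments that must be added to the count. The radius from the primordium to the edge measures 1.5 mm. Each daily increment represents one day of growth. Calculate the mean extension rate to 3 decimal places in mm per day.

Correcting the raw count gives 411 + 2 = 413 true daily increments.
1.5 mm over 413 days gives 1.5 / 413 ≈ 0.004 mm per day.

0.004 mm per day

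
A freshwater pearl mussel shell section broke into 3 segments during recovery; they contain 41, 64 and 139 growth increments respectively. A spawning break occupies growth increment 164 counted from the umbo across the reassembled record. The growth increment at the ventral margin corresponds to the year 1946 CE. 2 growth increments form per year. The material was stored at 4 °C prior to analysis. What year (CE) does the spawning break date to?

1906 CE

Total growth increments = 41 + 64 + 139 = 244.
244 − 164 = 80 growth increments lie beyond the spawning break toward the ventral margin.
With 2 growth increments per year, 80 / 2 = 40 years.
The growth increment at the ventral margin is 1946 CE, so the spawning break dates to 1946 − 40 = 1906 CE.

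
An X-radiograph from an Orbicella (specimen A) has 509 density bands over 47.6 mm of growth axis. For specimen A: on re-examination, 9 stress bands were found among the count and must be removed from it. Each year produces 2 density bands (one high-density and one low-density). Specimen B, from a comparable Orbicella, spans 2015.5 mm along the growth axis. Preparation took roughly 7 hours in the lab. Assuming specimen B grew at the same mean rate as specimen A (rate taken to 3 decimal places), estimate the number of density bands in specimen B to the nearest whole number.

21216 density bands

Specimen A: after corrections the count is 509 − 9 = 500 density bands.
Specimen A: 500 density bands at 2 per year is 500 / 2 = 250 years.
A: Mean rate = 47.6 mm / 250 years ≈ 0.190 mm/yr.
Specimen B: 2015.5 mm / 0.190 mm per year = 10607.89 years; at 2 density bands per year that is 10607.89 × 2 ≈ 21216 density bands.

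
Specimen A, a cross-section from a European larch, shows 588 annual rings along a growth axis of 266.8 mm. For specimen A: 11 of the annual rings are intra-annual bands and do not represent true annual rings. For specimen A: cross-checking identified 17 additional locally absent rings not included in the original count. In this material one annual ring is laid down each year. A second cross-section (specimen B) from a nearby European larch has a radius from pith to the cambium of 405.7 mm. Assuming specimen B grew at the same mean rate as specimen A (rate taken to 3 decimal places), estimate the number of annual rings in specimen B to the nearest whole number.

904 annual rings

Specimen A: true annual ring count = 588 − 11 + 17 = 594.
A: 266.8 mm over 594 years gives 266.8 / 594 ≈ 0.449 mm per year.
For B, 405.7 / 0.449 = 903.56 years ≈ 904 annual rings.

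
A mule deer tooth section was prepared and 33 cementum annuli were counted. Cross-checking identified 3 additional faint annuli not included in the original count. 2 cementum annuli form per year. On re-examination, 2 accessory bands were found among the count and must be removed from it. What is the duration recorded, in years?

17 years

Adjusted count: 33 − 2 + 3 = 34 cementum annuli.
With 2 cementum annuli per year, 34 / 2 = 17 years.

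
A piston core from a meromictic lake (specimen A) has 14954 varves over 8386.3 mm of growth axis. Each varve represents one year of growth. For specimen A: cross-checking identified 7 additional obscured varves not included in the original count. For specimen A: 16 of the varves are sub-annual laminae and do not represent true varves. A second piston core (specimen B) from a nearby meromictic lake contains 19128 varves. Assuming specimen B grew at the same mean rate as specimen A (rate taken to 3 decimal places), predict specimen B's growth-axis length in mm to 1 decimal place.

Specimen A: after corrections the count is 14954 − 16 + 7 = 14945 varves.
A: 8386.3 mm over 14945 years gives 8386.3 / 14945 ≈ 0.561 mm/yr.
For B, 0.561 mm/year × 19128 years = 10730.8 mm.

10730.8 mm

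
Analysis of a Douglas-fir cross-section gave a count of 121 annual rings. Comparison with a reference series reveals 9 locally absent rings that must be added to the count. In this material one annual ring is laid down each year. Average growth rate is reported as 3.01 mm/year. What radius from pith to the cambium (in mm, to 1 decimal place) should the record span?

391.3 mm

After corrections the count is 121 + 9 = 130 annual rings.
Predicted length = 3.01 mm/year × 130 years = 391.3 mm.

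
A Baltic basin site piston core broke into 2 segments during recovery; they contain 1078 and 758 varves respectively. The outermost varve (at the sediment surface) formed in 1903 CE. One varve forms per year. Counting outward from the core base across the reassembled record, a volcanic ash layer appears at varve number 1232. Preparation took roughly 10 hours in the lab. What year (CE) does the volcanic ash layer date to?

Total varves = 1078 + 758 = 1836.
Between varve 1232 and the sediment surface there are 1836 − 1232 = 604 varves.
The varve at the sediment surface is 1903 CE, so the volcanic ash layer dates to 1903 − 604 = 1299 CE.

1299 CE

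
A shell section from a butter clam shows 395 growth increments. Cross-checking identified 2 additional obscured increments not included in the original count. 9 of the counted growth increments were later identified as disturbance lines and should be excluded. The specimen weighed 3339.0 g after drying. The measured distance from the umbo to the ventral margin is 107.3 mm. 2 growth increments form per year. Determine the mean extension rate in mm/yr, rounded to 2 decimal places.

0.55 mm/yr

True growth increment count = 395 − 9 + 2 = 388.
With 2 growth increments per year, 388 / 2 = 194 years.
107.3 mm over 194 years gives 107.3 / 194 ≈ 0.55 mm/yr.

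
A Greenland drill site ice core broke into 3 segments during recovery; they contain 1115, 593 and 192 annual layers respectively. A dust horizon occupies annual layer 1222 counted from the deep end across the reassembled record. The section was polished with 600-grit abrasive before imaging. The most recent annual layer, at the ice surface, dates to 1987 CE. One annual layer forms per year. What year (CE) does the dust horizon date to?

1309 CE

Total annual layers = 1115 + 593 + 192 = 1900.
Between annual layer 1222 and the ice surface there are 1900 − 1222 = 678 annual layers.
Counting back 678 years from 1987 CE places the dust horizon in 1987 − 678 = 1309 CE.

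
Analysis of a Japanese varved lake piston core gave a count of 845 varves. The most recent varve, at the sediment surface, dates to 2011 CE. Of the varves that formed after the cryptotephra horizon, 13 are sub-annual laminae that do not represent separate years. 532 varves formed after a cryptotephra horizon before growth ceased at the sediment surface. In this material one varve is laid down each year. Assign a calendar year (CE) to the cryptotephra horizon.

532 varves formed after the cryptotephra horizon.
Excluding 13 false varves: 532 − 13 = 519.
2011 − 519 = 1492 CE.

1492 CE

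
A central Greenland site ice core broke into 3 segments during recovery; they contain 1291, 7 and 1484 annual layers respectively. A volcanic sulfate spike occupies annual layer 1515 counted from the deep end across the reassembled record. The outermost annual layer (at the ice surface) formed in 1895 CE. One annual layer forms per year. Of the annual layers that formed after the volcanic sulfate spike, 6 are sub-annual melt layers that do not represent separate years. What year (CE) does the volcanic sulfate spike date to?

Total annual layers = 1291 + 7 + 1484 = 2782.
The volcanic sulfate spike sits at annual layer 1515 from the deep end, so 2782 − 1515 = 1267 annual layers formed after it.
1267 − 6 false = 1261 true annual layers after the volcanic sulfate spike.
The annual layer at the ice surface is 1895 CE, so the volcanic sulfate spike dates to 1895 − 1261 = 634 CE.

634 CE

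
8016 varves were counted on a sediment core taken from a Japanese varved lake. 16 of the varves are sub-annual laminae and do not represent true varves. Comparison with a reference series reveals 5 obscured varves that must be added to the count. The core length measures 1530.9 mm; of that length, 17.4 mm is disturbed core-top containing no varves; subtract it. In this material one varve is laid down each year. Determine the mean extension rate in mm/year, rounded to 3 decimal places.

Correcting the raw count gives 8016 − 16 + 5 = 8005 true varves.
Removing the 17.4 mm offcut leaves 1530.9 − 17.4 = 1513.5 mm.
1513.5 mm over 8005 years gives 1513.5 / 8005 ≈ 0.189 mm/year.

0.189 mm/year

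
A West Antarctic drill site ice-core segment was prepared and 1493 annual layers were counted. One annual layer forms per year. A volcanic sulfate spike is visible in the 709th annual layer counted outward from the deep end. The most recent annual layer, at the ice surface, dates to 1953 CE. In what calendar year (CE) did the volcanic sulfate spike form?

1493 − 709 = 784 annual layers lie beyond the volcanic sulfate spike toward the ice surface.
Counting back 784 years from 1953 CE places the volcanic sulfate spike in 1953 − 784 = 1169 CE.

1169 CE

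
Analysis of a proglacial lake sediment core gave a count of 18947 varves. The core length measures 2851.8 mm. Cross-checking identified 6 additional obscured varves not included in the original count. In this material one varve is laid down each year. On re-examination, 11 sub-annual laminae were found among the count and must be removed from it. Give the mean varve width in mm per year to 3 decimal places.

Correcting the raw count gives 18947 − 11 + 6 = 18942 true varves.
2851.8 mm over 18942 years gives 2851.8 / 18942 ≈ 0.151 mm per year.

0.151 mm per year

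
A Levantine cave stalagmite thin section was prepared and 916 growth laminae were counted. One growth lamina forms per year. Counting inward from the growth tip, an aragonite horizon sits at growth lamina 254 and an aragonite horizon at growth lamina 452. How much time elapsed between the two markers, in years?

Separation: 452 − 254 = 198 growth laminae.
That is 198 years at one growth lamina per year.

198 years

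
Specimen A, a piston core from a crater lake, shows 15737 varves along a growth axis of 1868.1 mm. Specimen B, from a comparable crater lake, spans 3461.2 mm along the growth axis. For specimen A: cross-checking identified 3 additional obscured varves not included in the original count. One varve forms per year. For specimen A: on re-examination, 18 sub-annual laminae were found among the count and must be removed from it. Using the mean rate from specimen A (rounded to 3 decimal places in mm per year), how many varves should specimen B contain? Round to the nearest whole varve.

29086 varves

Specimen A: correcting the raw count gives 15737 − 18 + 3 = 15722 true varves.
A: Extension rate ≈ 1868.1 / 15722 = 0.119 mm/yr.
For B, 3461.2 / 0.119 = 29085.71 years ≈ 29086 varves.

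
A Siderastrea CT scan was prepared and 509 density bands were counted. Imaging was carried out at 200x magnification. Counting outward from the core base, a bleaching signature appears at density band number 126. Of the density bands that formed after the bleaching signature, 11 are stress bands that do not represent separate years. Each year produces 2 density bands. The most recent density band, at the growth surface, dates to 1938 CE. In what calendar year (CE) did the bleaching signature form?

The bleaching signature sits at density band 126 from the core base, so 509 − 126 = 383 density bands formed after it.
383 − 11 false = 372 true density bands after the bleaching signature.
With 2 density bands per year, 372 / 2 = 186 years.
The density band at the growth surface is 1938 CE, so the bleaching signature dates to 1938 − 186 = 1752 CE.

1752 CE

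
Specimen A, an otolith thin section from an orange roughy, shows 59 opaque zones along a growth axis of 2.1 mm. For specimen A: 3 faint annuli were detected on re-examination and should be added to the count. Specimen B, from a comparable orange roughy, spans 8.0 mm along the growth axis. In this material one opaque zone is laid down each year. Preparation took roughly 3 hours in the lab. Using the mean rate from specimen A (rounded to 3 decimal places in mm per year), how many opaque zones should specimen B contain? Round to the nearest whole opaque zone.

Specimen A: true opaque zone count = 59 + 3 = 62.
A: Extension rate ≈ 2.1 / 62 = 0.034 mm/yr.
Specimen B: 8.0 mm / 0.034 mm per year = 235.29 years ≈ 235 opaque zones.

235 opaque zones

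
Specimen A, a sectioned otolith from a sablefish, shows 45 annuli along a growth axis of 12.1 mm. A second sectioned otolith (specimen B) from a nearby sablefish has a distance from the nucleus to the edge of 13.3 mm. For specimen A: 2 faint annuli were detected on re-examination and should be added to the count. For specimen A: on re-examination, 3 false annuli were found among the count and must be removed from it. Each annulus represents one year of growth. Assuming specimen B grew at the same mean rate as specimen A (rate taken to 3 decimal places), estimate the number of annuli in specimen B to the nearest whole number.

Specimen A: correcting the raw count gives 45 − 3 + 2 = 44 true annuli.
A: 12.1 mm over 44 years gives 12.1 / 44 ≈ 0.275 mm per year.
Specimen B: 13.3 mm / 0.275 mm per year = 48.36 years ≈ 48 annuli.

48 annuli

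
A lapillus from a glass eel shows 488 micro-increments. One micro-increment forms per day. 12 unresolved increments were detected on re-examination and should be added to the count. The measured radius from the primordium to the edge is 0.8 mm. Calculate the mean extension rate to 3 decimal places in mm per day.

0.002 mm per day

True micro-increment count = 488 + 12 = 500.
0.8 mm over 500 days gives 0.8 / 500 ≈ 0.002 mm per day.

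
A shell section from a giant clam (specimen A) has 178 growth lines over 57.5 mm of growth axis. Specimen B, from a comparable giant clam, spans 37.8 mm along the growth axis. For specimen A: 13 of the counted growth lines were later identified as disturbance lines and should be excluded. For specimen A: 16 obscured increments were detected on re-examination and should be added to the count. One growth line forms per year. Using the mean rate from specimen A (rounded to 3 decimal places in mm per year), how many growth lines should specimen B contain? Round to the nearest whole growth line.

Specimen A: adjusted count: 178 − 13 + 16 = 181 growth lines.
A: Extension rate ≈ 57.5 / 181 = 0.318 mm/year.
B spans 37.8 / 0.318 = 118.87 years ≈ 119 growth lines.

119 growth lines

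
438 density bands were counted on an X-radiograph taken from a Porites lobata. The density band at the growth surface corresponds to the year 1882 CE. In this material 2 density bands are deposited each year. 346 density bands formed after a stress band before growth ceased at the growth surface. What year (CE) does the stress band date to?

346 density bands post-date the stress band.
With 2 density bands per year, 346 / 2 = 173 years.
The density band at the growth surface is 1882 CE, so the stress band dates to 1882 − 173 = 1709 CE.

1709 CE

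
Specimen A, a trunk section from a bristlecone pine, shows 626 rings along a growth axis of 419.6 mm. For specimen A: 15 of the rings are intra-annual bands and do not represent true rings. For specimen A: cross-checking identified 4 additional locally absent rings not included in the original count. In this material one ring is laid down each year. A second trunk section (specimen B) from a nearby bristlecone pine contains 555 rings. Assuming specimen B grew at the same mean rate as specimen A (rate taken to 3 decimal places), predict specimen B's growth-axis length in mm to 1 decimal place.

378.5 mm

Specimen A: after corrections the count is 626 − 15 + 4 = 615 rings.
A: 419.6 mm over 615 years gives 419.6 / 615 ≈ 0.682 mm/yr.
For B, 0.682 mm/year × 555 years = 378.5 mm.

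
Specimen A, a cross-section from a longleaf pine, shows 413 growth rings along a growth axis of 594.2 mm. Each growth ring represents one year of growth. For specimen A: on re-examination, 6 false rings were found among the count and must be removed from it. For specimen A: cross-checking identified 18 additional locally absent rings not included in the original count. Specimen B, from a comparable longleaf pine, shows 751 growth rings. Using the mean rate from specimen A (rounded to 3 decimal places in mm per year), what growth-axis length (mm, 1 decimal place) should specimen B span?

Specimen A: correcting the raw count gives 413 − 6 + 18 = 425 true growth rings.
A: Mean rate = 594.2 mm / 425 years ≈ 1.398 mm per year.
B's length ≈ 1.398 × 751 = 1049.9 mm.

1049.9 mm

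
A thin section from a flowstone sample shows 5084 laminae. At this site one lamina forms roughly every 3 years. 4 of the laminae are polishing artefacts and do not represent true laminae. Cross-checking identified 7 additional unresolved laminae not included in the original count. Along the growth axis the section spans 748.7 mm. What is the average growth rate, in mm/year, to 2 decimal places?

Adjusted count: 5084 − 4 + 7 = 5087 laminae.
At 3 years per lamina, 5087 × 3 = 15261 years.
Extension rate ≈ 748.7 / 15261 = 0.05 mm/year.

0.05 mm/year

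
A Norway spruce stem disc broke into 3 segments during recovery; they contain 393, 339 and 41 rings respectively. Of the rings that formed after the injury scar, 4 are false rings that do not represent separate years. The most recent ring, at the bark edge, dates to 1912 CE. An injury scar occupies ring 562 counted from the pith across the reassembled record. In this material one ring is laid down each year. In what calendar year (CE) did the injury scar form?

1705 CE

Total rings = 393 + 339 + 41 = 773.
The injury scar sits at ring 562 from the pith, so 773 − 562 = 211 rings formed after it.
211 − 4 false = 207 true rings after the injury scar.
Counting back 207 years from 1912 CE places the injury scar in 1912 − 207 = 1705 CE.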